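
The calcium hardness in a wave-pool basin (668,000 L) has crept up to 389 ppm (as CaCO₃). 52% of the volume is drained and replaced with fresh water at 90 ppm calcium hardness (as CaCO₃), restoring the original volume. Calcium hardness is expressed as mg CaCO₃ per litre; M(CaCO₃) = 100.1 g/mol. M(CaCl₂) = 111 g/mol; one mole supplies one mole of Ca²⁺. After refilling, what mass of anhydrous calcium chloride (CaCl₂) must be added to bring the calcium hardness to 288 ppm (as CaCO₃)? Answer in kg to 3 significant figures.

40.4 kg

After draining 52% and refilling: 389 × 0.48 + 90 × 0.52 = 233.52 ppm.
Deficit to target: 288 − 233.52 = 54.48 mg/L.
As CaCO₃: 54.48 mg/L × 668,000 L = 36,390 g; ÷ 100.1 = 363.6 mol Ca²⁺.
Mass: 363.6 × 111 = 40,360 g.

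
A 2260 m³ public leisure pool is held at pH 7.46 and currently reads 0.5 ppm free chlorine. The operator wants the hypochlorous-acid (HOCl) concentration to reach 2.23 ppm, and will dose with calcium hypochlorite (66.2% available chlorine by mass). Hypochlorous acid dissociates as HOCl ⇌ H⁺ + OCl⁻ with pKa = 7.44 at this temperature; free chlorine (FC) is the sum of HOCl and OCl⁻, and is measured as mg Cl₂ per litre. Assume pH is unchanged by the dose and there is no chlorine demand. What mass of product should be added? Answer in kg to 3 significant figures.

13.9 kg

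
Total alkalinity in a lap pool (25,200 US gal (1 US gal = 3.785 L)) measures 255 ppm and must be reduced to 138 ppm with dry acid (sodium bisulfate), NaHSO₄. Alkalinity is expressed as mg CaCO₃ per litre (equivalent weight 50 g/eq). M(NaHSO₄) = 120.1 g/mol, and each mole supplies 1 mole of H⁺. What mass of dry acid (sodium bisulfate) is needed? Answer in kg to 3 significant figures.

26.8 kg

Volume: 25,200 US gal × 3.785 L/gal = 95,382 L.
Alkalinity to neutralize: (255 − 138) = 117 mg/L as CaCO₃ × 95,382 L = 11,160 g as CaCO₃.
Equivalents of H⁺ required: 11,160 ÷ 50 g/eq = 223.2 eq = 223.2 mol NaHSO₄.
Mass of NaHSO₄: 223.2 × 120.1 = 26,810 g.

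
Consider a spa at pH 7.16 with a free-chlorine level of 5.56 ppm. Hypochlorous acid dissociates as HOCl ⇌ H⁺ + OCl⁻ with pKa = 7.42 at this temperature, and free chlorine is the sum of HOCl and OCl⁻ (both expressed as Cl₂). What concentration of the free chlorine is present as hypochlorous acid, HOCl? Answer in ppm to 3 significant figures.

3.59 ppm

[OCl⁻]/[HOCl] = 10^(pH − pKa) = 10^(7.16 − 7.42) = 10^-0.26 = 0.5495.
Fraction as HOCl = 1 / (1 + 0.5495) = 0.6454.
HOCl = 0.6454 × 5.56 ppm = 3.588 ppm.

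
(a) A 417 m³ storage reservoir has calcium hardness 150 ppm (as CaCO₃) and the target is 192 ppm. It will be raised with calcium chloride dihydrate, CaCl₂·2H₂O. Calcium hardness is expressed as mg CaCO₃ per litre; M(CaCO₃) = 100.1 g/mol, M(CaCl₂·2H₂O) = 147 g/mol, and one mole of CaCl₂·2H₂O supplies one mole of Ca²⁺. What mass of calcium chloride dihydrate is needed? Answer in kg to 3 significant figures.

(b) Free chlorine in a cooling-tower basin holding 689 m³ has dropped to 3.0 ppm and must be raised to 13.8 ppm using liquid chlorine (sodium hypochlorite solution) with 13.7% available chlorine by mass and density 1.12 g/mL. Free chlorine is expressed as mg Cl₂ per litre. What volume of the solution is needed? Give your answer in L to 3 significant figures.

(a) Volume: 417 m³ = 417,000 L.
(a) Hardness to add: (192 − 150) = 42 mg/L as CaCO₃ × 417,000 L = 17,510 g as CaCO₃.
(a) Moles of Ca²⁺ (1 mol Ca²⁺ ≡ 1 mol CaCO₃): 17,510 / 100.1 g/mol = 175 mol.
(a) Mass of CaCl₂·2H₂O: 175 × 147 = 25,720 g.

(b) Volume: 689 m³ = 689,000 L.
(b) Chlorine deficit: 13.8 − 3.0 = 10.8 ppm = 10.8 mg/L as Cl₂.
(b) Cl₂ equivalent needed: 10.8 mg/L × 689,000 L = 7,441,000 mg = 7441 g.
(b) Product at 13.7% available chlorine: 7441 / 0.137 = 54,320 g.
(b) Volume at density 1.12 g/mL: 54,320 g ÷ 1.12 g/mL = 48,500 mL.

(a) 25.7 kg; (b) 48.5 L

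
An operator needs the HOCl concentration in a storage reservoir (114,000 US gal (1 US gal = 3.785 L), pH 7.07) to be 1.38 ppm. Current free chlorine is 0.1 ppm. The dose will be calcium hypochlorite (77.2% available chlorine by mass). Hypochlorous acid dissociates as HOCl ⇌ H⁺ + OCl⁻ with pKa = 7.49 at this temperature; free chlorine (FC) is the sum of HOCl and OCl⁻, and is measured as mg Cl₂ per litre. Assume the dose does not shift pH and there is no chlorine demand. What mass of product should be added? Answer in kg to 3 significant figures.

1.01 kg

Volume: 114,000 US gal × 3.785 L/gal = 431,490 L.
[OCl⁻]/[HOCl] = 10^(pH − pKa) = 10^(7.07 − 7.49) = 0.3802; fraction as HOCl = 1/(1 + 0.3802) = 0.7245.
Free chlorine required for 1.38 ppm HOCl: 1.38 / 0.7245 = 1.905 ppm.
FC to add: 1.905 − 0.1 = 1.805 mg/L as Cl₂.
Cl₂ equivalent: 1.805 mg/L × 431,490 L = 778.7 g.
Product at 77.2% available Cl: 778.7 / 0.772 = 1009 g.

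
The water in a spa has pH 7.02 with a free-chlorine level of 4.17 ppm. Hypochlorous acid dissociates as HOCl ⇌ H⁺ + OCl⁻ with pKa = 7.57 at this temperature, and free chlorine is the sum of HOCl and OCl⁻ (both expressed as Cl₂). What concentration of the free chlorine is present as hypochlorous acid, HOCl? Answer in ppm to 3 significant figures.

[OCl⁻]/[HOCl] = 10^(pH − pKa) = 10^(7.02 − 7.57) = 10^-0.55 = 0.2818.
Fraction as HOCl = 1 / (1 + 0.2818) = 0.7801.
HOCl = 0.7801 × 4.17 ppm = 3.253 ppm.

3.25 ppm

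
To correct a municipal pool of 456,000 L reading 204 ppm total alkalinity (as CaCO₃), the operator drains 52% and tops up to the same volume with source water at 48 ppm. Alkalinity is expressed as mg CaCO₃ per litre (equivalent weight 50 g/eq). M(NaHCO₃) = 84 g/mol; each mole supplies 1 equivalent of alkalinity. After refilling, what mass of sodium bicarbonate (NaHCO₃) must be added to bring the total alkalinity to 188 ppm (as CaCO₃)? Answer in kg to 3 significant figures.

After draining 52% and refilling: 204 × 0.48 + 48 × 0.52 = 122.88 ppm.
Deficit to target: 188 − 122.88 = 65.12 mg/L.
As CaCO₃: 65.12 mg/L × 456,000 L = 29,690 g; ÷ 50 g/eq ÷ 1 = 593.9 mol NaHCO₃.
Mass: 593.9 × 84 = 49,890 g.

49.9 kg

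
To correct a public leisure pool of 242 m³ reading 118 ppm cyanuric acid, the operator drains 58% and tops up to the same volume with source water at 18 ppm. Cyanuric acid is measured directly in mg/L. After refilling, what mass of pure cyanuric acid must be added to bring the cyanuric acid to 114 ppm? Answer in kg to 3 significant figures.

13.1 kg

Volume: 242 m³ = 242,000 L.
After draining 58% and refilling: 118 × 0.42 + 18 × 0.58 = 60 ppm.
Deficit to target: 114 − 60 = 54 mg/L.
Mass: 54 mg/L × 242,000 L = 13,070 g cyanuric acid.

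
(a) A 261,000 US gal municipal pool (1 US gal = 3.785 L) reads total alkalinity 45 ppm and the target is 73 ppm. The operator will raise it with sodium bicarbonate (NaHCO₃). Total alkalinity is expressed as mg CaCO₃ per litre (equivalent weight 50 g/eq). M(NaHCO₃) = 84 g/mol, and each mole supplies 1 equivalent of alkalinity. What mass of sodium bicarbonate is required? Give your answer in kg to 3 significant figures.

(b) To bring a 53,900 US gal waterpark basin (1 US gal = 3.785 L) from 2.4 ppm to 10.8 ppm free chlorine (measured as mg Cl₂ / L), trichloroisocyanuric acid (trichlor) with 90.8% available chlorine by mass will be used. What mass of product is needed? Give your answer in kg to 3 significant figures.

(a) 46.5 kg; (b) 1.89 kg

(a) Volume: 261,000 US gal × 3.785 L/gal = 987,885 L.
(a) Alkalinity to add: (73 − 45) = 28 mg/L as CaCO₃ × 987,885 L = 27,660 g as CaCO₃.
(a) Equivalents: 27,660 g ÷ 50 g/eq = 553.2 eq.
(a) NaHCO₃ supplies 1 eq per mole → 553.2 mol.
(a) Mass: 553.2 mol × 84 g/mol = 46,470 g.

(b) Volume: 53,900 US gal × 3.785 L/gal = 204,012 L.
(b) Chlorine deficit: 10.8 − 2.4 = 8.4 ppm = 8.4 mg/L as Cl₂.
(b) Cl₂ equivalent needed: 8.4 mg/L × 204,012 L = 1,714,000 mg = 1714 g.
(b) Product at 90.8% available chlorine: 1714 / 0.908 = 1887 g.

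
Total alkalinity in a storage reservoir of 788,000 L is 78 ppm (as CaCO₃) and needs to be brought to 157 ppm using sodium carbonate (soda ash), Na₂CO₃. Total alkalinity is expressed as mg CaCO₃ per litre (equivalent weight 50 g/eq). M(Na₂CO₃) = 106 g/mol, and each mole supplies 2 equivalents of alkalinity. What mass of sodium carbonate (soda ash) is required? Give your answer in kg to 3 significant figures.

66.0 kg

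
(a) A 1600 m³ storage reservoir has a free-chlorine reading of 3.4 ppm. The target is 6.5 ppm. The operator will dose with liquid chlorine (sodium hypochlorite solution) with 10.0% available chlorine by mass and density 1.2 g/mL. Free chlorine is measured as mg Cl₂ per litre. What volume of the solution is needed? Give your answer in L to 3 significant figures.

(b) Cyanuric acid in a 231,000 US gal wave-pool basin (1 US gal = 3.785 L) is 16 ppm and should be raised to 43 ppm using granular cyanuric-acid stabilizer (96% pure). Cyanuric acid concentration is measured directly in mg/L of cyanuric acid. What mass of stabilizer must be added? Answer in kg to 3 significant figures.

(a) 41.3 L; (b) 24.6 kg

(a) Volume: 1600 m³ = 1,600,000 L.
(a) Chlorine deficit: 6.5 − 3.4 = 3.1 ppm = 3.1 mg/L as Cl₂.
(a) Cl₂ equivalent needed: 3.1 mg/L × 1,600,000 L = 4,960,000 mg = 4960 g.
(a) Product at 10.0% available chlorine: 4960 / 0.1 = 49,600 g.
(a) Volume at density 1.2 g/mL: 49,600 g ÷ 1.2 g/mL = 41,330 mL.

(b) Volume: 231,000 US gal × 3.785 L/gal = 874,335 L.
(b) CYA to add: (43 − 16) = 27 mg/L × 874,335 L = 23,610 g cyanuric acid.
(b) At 96% purity: 23,610 / 0.96 = 24,590 g product.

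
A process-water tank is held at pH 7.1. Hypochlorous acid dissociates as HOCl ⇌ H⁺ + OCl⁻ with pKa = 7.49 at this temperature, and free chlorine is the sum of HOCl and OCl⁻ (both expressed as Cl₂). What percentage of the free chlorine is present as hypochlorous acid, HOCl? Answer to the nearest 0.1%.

[OCl⁻]/[HOCl] = 10^(pH − pKa) = 10^(7.1 − 7.49) = 10^-0.39 = 0.4074.
Fraction as HOCl = 1 / (1 + 0.4074) = 0.7105.

71.1%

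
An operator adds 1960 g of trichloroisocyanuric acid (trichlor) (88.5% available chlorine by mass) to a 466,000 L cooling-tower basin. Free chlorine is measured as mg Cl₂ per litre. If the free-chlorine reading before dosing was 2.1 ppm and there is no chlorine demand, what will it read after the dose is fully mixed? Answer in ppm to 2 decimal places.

5.82 ppm

Available chlorine delivered: 1960 g × 0.885 = 1735 g as Cl₂.
Concentration rise: 1735 g / 466,000 L = 3.722 mg/L = 3.72 ppm.
Final FC: 2.1 + 3.72 = 5.82 ppm.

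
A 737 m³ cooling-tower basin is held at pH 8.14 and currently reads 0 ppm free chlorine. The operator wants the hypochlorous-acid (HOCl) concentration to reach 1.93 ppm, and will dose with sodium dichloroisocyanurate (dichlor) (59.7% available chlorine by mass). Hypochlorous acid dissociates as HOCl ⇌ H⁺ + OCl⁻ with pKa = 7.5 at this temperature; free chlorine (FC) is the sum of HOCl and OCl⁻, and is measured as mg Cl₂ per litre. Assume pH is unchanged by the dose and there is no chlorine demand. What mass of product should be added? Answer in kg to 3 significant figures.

Volume: 737 m³ = 737,000 L.
[OCl⁻]/[HOCl] = 10^(pH − pKa) = 10^(8.14 − 7.5) = 4.365; fraction as HOCl = 1/(1 + 4.365) = 0.1864.
Free chlorine required for 1.93 ppm HOCl: 1.93 / 0.1864 = 10.35 ppm.
FC to add: 10.35 − 0 = 10.35 mg/L as Cl₂.
Cl₂ equivalent: 10.35 mg/L × 737,000 L = 7631 g.
Product at 59.7% available Cl: 7631 / 0.597 = 12,780 g.

12.8 kg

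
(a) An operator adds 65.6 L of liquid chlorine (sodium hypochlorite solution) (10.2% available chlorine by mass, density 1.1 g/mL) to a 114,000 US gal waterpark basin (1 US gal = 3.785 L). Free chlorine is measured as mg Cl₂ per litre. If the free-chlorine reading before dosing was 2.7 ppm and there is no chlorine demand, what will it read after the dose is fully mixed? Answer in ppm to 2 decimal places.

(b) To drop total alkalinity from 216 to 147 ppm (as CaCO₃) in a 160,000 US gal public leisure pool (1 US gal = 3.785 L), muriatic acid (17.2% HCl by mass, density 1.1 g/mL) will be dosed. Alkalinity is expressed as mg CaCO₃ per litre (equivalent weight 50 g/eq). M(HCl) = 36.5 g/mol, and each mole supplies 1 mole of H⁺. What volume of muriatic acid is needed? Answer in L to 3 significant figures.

(a) Volume: 114,000 US gal × 3.785 L/gal = 431,490 L.
(a) Mass of solution: 65.6 L × 1000 mL/L × 1.1 g/mL = 72,160 g.
(a) Available chlorine delivered: 72,160 g × 0.102 = 7360 g as Cl₂.
(a) Concentration rise: 7360 g / 431,490 L = 17.06 mg/L = 17.06 ppm.
(a) Final FC: 2.7 + 17.06 = 19.76 ppm.

(b) Volume: 160,000 US gal × 3.785 L/gal = 605,600 L.
(b) Alkalinity to neutralize: (216 − 147) = 69 mg/L as CaCO₃ × 605,600 L = 41,790 g as CaCO₃.
(b) Equivalents of H⁺ required: 41,790 ÷ 50 g/eq = 835.7 eq = 835.7 mol HCl.
(b) Mass of HCl: 835.7 × 36.5 = 30,500 g.
(b) Mass of 17.2% solution: 30,500 / 0.172 = 177,300 g.
(b) Volume: 177,300 g ÷ 1.1 g/mL = 161,200 mL.

(a) 19.76 ppm; (b) 161 L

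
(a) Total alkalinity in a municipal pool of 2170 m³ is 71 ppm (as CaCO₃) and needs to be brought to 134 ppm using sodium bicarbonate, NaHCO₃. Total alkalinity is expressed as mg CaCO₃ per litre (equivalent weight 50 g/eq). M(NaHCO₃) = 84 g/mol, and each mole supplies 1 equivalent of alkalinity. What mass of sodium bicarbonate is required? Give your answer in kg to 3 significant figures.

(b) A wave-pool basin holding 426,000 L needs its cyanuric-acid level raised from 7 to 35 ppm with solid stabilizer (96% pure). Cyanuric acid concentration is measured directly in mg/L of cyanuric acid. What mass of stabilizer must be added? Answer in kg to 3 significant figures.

(a) Volume: 2170 m³ = 2,170,000 L.
(a) Alkalinity to add: (134 − 71) = 63 mg/L as CaCO₃ × 2,170,000 L = 136,700 g as CaCO₃.
(a) Equivalents: 136,700 g ÷ 50 g/eq = 2734 eq.
(a) NaHCO₃ supplies 1 eq per mole → 2734 mol.
(a) Mass: 2734 mol × 84 g/mol = 229,700 g.

(b) CYA to add: (35 − 7) = 28 mg/L × 426,000 L = 11,930 g cyanuric acid.
(b) At 96% purity: 11,930 / 0.96 = 12,420 g product.

(a) 230 kg; (b) 12.4 kg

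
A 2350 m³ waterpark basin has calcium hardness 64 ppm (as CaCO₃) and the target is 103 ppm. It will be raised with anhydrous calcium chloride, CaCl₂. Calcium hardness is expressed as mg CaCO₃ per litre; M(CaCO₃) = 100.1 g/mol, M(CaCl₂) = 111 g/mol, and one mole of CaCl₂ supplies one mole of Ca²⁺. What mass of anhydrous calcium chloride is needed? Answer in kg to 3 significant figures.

102 kg

Volume: 2350 m³ = 2,350,000 L.
Hardness to add: (103 − 64) = 39 mg/L as CaCO₃ × 2,350,000 L = 91,650 g as CaCO₃.
Moles of Ca²⁺ (1 mol Ca²⁺ ≡ 1 mol CaCO₃): 91,650 / 100.1 g/mol = 915.6 mol.
Mass of CaCl₂: 915.6 × 111 = 101,600 g.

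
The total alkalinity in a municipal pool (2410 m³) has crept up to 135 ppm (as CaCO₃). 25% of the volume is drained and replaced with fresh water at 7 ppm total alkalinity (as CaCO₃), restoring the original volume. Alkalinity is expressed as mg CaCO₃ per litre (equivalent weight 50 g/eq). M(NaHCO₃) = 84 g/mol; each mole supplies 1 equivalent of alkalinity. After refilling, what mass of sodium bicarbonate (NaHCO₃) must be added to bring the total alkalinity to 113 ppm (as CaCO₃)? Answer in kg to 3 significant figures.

Volume: 2410 m³ = 2,410,000 L.
After draining 25% and refilling: 135 × 0.75 + 7 × 0.25 = 103 ppm.
Deficit to target: 113 − 103 = 10 mg/L.
As CaCO₃: 10 mg/L × 2,410,000 L = 24,100 g; ÷ 50 g/eq ÷ 1 = 482 mol NaHCO₃.
Mass: 482 × 84 = 40,490 g.

40.5 kg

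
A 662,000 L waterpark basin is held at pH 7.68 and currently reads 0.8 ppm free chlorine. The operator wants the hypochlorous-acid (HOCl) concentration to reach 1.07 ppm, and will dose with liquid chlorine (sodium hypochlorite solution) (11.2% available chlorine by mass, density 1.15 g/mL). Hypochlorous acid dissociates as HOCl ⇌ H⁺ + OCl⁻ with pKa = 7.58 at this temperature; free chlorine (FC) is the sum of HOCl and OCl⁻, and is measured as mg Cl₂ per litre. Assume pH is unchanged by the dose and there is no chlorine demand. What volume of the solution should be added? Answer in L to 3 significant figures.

[OCl⁻]/[HOCl] = 10^(pH − pKa) = 10^(7.68 − 7.58) = 1.259; fraction as HOCl = 1/(1 + 1.259) = 0.4427.
Free chlorine required for 1.07 ppm HOCl: 1.07 / 0.4427 = 2.417 ppm.
FC to add: 2.417 − 0.8 = 1.617 mg/L as Cl₂.
Cl₂ equivalent: 1.617 mg/L × 662,000 L = 1070 g.
Product at 11.2% available Cl: 1070 / 0.112 = 9558 g.
Volume: 9558 g ÷ 1.15 g/mL = 8311 mL.

8.31 L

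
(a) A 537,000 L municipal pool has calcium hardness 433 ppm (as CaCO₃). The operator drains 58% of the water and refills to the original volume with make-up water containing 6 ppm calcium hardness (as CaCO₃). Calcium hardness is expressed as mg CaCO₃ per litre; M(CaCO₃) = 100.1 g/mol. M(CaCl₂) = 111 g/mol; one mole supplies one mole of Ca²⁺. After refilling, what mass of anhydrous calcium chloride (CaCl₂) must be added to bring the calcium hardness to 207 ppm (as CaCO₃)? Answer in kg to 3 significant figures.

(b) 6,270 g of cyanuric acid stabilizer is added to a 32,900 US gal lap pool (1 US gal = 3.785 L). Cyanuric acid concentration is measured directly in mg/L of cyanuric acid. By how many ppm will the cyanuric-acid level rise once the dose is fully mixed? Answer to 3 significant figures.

(a) 12.9 kg; (b) 50.4 ppm

(a) After draining 58% and refilling: 433 × 0.42 + 6 × 0.58 = 185.34 ppm.
(a) Deficit to target: 207 − 185.34 = 21.66 mg/L.
(a) As CaCO₃: 21.66 mg/L × 537,000 L = 11,630 g; ÷ 100.1 = 116.2 mol Ca²⁺.
(a) Mass: 116.2 × 111 = 12,900 g.

(b) Volume: 32,900 US gal × 3.785 L/gal = 124,526 L.
(b) Rise: 6,270 g / 124,526 L × 1000 = 50.35 mg/L.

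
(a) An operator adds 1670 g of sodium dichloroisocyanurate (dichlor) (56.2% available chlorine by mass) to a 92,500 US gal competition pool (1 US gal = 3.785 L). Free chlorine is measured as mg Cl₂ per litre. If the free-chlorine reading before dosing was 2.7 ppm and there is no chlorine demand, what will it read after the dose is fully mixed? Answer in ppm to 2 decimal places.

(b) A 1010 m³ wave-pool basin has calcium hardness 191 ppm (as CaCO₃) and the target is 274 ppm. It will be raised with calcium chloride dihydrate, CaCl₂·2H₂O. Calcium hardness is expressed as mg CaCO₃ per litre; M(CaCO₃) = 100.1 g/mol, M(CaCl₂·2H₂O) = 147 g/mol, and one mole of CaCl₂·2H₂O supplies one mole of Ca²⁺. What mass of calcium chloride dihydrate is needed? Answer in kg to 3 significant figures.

(a) Volume: 92,500 US gal × 3.785 L/gal = 350,112 L.
(a) Available chlorine delivered: 1670 g × 0.562 = 938.5 g as Cl₂.
(a) Concentration rise: 938.5 g / 350,112 L = 2.681 mg/L = 2.68 ppm.
(a) Final FC: 2.7 + 2.68 = 5.38 ppm.

(b) Volume: 1010 m³ = 1,010,000 L.
(b) Hardness to add: (274 − 191) = 83 mg/L as CaCO₃ × 1,010,000 L = 83,830 g as CaCO₃.
(b) Moles of Ca²⁺ (1 mol Ca²⁺ ≡ 1 mol CaCO₃): 83,830 / 100.1 g/mol = 837.5 mol.
(b) Mass of CaCl₂·2H₂O: 837.5 × 147 = 123,100 g.

(a) 5.38 ppm; (b) 123 kg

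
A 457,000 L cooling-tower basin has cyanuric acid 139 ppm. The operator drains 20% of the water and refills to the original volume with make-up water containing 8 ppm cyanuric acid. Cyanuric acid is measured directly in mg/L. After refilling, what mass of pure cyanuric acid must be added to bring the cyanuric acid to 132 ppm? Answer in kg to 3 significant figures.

8.77 kg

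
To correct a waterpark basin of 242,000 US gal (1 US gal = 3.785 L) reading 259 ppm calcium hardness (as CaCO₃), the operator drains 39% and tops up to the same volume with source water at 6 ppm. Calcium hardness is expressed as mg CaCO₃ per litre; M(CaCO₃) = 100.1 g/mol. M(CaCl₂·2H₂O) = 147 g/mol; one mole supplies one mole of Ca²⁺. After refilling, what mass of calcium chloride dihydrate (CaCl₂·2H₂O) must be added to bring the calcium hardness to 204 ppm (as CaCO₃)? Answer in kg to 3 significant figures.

Volume: 242,000 US gal × 3.785 L/gal = 915,970 L.
After draining 39% and refilling: 259 × 0.61 + 6 × 0.39 = 160.33 ppm.
Deficit to target: 204 − 160.33 = 43.67 mg/L.
As CaCO₃: 43.67 mg/L × 915,970 L = 40,000 g; ÷ 100.1 = 399.6 mol Ca²⁺.
Mass: 399.6 × 147 = 58,740 g.

58.7 kg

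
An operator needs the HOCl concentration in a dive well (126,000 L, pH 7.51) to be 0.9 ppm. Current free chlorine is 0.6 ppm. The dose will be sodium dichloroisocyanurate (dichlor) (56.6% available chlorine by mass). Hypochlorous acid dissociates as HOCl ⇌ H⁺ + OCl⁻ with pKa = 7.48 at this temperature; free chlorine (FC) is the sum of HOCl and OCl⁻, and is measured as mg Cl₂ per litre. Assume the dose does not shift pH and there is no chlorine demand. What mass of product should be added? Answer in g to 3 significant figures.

[OCl⁻]/[HOCl] = 10^(pH − pKa) = 10^(7.51 − 7.48) = 1.072; fraction as HOCl = 1/(1 + 1.072) = 0.4827.
Free chlorine required for 0.9 ppm HOCl: 0.9 / 0.4827 = 1.864 ppm.
FC to add: 1.864 − 0.6 = 1.264 mg/L as Cl₂.
Cl₂ equivalent: 1.264 mg/L × 126,000 L = 159.3 g.
Product at 56.6% available Cl: 159.3 / 0.566 = 281.5 g.

281 g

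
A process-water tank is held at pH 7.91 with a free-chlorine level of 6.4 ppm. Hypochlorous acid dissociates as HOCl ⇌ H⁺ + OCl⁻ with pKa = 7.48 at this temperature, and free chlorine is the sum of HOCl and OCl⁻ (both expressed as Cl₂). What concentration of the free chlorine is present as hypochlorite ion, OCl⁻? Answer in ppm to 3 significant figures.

4.67 ppm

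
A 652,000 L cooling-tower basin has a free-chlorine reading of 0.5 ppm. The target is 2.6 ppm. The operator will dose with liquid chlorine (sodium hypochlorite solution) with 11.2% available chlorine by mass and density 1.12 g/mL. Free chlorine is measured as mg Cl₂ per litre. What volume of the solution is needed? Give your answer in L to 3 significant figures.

10.9 L

Chlorine deficit: 2.6 − 0.5 = 2.1 ppm = 2.1 mg/L as Cl₂.
Cl₂ equivalent needed: 2.1 mg/L × 652,000 L = 1,369,000 mg = 1369 g.
Product at 11.2% available chlorine: 1369 / 0.112 = 12,220 g.
Volume at density 1.12 g/mL: 12,220 g ÷ 1.12 g/mL = 10,920 mL.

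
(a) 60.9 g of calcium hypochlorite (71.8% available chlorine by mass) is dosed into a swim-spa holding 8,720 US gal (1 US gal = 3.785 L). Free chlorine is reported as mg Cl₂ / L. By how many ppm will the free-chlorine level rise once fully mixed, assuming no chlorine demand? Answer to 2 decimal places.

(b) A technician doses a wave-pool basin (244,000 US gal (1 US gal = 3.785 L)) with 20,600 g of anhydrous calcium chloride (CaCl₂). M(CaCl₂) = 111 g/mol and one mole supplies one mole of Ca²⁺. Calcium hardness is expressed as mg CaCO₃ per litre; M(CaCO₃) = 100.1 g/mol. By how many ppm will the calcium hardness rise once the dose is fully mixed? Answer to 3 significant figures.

(a) 1.32 ppm; (b) 20.1 ppm

(a) Volume: 8,720 US gal × 3.785 L/gal = 33,005 L.
(a) Available chlorine delivered: 60.9 g × 0.718 = 43.73 g as Cl₂.
(a) Concentration rise: 43.73 g / 33,005 L = 1.325 mg/L = 1.32 ppm.

(b) Volume: 244,000 US gal × 3.785 L/gal = 923,540 L.
(b) Moles of Ca²⁺: 20,600 g ÷ 111 g/mol = 185.6 mol.
(b) As CaCO₃: 185.6 mol × 100.1 g/mol = 18,580 g.
(b) Rise: 18,580 g / 923,540 L × 1000 = 20.12 mg/L.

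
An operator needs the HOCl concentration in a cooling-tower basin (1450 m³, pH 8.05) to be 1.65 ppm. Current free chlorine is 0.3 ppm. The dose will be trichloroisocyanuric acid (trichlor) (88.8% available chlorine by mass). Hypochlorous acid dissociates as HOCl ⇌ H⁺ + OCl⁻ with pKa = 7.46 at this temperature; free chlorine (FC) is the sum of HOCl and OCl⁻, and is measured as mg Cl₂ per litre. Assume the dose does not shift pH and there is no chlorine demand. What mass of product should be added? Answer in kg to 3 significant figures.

12.7 kg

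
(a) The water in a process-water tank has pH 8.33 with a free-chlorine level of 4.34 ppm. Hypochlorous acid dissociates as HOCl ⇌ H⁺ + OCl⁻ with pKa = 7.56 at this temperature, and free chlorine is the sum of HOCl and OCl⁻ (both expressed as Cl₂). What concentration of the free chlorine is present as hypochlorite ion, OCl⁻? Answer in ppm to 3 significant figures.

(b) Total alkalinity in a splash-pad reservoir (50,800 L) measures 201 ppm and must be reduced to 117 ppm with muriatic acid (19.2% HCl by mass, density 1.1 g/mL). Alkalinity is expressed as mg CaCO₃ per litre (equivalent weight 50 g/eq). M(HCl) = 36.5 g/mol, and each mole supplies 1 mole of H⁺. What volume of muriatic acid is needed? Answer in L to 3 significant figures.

(a) [OCl⁻]/[HOCl] = 10^(pH − pKa) = 10^(8.33 − 7.56) = 10^0.77 = 5.888.
(a) Fraction as HOCl = 1 / (1 + 5.888) = 0.1452.
(a) OCl⁻ = (1 − 0.1452) × 4.34 ppm = 3.71 ppm.

(b) Alkalinity to neutralize: (201 − 117) = 84 mg/L as CaCO₃ × 50,800 L = 4267 g as CaCO₃.
(b) Equivalents of H⁺ required: 4267 ÷ 50 g/eq = 85.34 eq = 85.34 mol HCl.
(b) Mass of HCl: 85.34 × 36.5 = 3115 g.
(b) Mass of 19.2% solution: 3115 / 0.192 = 16,220 g.
(b) Volume: 16,220 g ÷ 1.1 g/mL = 14,750 mL.

(a) 3.71 ppm; (b) 14.7 L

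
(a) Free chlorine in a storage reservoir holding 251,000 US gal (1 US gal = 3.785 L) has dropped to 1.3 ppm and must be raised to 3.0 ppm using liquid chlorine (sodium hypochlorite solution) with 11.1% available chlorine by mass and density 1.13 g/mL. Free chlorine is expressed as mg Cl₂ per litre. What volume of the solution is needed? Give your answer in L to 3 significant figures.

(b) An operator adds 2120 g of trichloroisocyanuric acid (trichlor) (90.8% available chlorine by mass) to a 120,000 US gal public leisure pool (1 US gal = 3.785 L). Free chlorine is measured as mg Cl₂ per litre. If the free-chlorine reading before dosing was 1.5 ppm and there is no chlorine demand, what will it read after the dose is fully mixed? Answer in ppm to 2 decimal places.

(a) Volume: 251,000 US gal × 3.785 L/gal = 950,035 L.
(a) Chlorine deficit: 3.0 − 1.3 = 1.7 ppm = 1.7 mg/L as Cl₂.
(a) Cl₂ equivalent needed: 1.7 mg/L × 950,035 L = 1,615,000 mg = 1615 g.
(a) Product at 11.1% available chlorine: 1615 / 0.111 = 14,550 g.
(a) Volume at density 1.13 g/mL: 14,550 g ÷ 1.13 g/mL = 12,880 mL.

(b) Volume: 120,000 US gal × 3.785 L/gal = 454,200 L.
(b) Available chlorine delivered: 2120 g × 0.908 = 1925 g as Cl₂.
(b) Concentration rise: 1925 g / 454,200 L = 4.238 mg/L = 4.24 ppm.
(b) Final FC: 1.5 + 4.24 = 5.74 ppm.

(a) 12.9 L; (b) 5.74 ppm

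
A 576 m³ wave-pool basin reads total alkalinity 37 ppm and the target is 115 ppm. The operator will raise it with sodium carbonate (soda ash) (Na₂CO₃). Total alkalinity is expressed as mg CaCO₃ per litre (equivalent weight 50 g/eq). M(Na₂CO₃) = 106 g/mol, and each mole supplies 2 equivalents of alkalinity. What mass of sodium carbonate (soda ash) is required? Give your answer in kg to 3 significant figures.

47.6 kg

Volume: 576 m³ = 576,000 L.
Alkalinity to add: (115 − 37) = 78 mg/L as CaCO₃ × 576,000 L = 44,930 g as CaCO₃.
Equivalents: 44,930 g ÷ 50 g/eq = 898.6 eq.
Each mole of Na₂CO₃ supplies 2 eq, so 898.6 / 2 = 449.3 mol.
Mass: 449.3 mol × 106 g/mol = 47,620 g.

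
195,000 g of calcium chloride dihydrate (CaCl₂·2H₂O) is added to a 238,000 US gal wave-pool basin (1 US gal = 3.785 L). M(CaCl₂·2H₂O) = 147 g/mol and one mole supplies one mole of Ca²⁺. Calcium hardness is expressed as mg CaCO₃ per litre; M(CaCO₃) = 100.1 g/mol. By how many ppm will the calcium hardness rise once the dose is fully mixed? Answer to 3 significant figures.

Volume: 238,000 US gal × 3.785 L/gal = 900,830 L.
Moles of Ca²⁺: 195,000 g ÷ 147 g/mol = 1327 mol.
As CaCO₃: 1327 mol × 100.1 g/mol = 132,800 g.
Rise: 132,800 g / 900,830 L × 1000 = 147.4 mg/L.

147 ppm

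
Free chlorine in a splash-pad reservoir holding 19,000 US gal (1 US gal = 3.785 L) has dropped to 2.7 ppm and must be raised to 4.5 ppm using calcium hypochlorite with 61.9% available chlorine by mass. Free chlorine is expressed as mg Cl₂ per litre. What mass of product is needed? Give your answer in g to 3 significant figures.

Volume: 19,000 US gal × 3.785 L/gal = 71,915 L.
Chlorine deficit: 4.5 − 2.7 = 1.8 ppm = 1.8 mg/L as Cl₂.
Cl₂ equivalent needed: 1.8 mg/L × 71,915 L = 129,400 mg = 129.4 g.
Product at 61.9% available chlorine: 129.4 / 0.619 = 209.1 g.

209 g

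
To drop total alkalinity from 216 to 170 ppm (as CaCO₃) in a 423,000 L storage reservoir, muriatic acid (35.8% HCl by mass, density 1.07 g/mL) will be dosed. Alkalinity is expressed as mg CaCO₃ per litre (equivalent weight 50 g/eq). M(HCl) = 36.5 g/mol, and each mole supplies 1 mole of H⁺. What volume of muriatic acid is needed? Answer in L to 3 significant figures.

37.1 L

Alkalinity to neutralize: (216 − 170) = 46 mg/L as CaCO₃ × 423,000 L = 19,460 g as CaCO₃.
Equivalents of H⁺ required: 19,460 ÷ 50 g/eq = 389.2 eq = 389.2 mol HCl.
Mass of HCl: 389.2 × 36.5 = 14,200 g.
Mass of 35.8% solution: 14,200 / 0.358 = 39,680 g.
Volume: 39,680 g ÷ 1.07 g/mL = 37,080 mL.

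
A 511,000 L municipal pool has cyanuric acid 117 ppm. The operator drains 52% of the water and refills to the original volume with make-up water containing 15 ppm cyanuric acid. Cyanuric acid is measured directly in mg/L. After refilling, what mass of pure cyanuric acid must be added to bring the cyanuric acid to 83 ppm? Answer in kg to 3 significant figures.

9.73 kg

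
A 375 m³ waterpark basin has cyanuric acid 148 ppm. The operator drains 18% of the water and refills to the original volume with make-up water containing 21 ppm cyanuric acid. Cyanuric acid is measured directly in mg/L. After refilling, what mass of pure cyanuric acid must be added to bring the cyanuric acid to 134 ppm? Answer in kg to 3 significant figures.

3.32 kg

Volume: 375 m³ = 375,000 L.
After draining 18% and refilling: 148 × 0.82 + 21 × 0.18 = 125.14 ppm.
Deficit to target: 134 − 125.14 = 8.86 mg/L.
Mass: 8.86 mg/L × 375,000 L = 3322 g cyanuric acid.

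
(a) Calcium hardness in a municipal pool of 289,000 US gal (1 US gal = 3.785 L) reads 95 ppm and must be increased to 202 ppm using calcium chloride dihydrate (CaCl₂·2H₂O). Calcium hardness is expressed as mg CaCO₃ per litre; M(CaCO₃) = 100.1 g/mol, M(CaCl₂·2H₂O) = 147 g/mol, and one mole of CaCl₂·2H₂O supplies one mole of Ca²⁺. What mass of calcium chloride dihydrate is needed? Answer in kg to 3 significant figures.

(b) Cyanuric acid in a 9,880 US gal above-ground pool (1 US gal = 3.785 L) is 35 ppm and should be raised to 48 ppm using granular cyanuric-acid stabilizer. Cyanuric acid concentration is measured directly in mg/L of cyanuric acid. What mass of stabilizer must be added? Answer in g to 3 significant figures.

(a) Volume: 289,000 US gal × 3.785 L/gal = 1,093,865 L.
(a) Hardness to add: (202 − 95) = 107 mg/L as CaCO₃ × 1,093,865 L = 117,000 g as CaCO₃.
(a) Moles of Ca²⁺ (1 mol Ca²⁺ ≡ 1 mol CaCO₃): 117,000 / 100.1 g/mol = 1169 mol.
(a) Mass of CaCl₂·2H₂O: 1169 × 147 = 171,900 g.

(b) Volume: 9,880 US gal × 3.785 L/gal = 37,396 L.
(b) CYA to add: (48 − 35) = 13 mg/L × 37,396 L = 486.1 g cyanuric acid.

(a) 172 kg; (b) 486 g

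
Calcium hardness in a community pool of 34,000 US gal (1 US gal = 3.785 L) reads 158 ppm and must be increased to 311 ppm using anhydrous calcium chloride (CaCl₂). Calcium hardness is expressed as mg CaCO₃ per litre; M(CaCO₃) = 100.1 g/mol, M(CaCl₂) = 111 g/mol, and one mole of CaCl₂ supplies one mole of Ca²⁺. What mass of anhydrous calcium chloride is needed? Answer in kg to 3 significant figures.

Volume: 34,000 US gal × 3.785 L/gal = 128,690 L.
Hardness to add: (311 − 158) = 153 mg/L as CaCO₃ × 128,690 L = 19,690 g as CaCO₃.
Moles of Ca²⁺ (1 mol Ca²⁺ ≡ 1 mol CaCO₃): 19,690 / 100.1 g/mol = 196.7 mol.
Mass of CaCl₂: 196.7 × 111 = 21,830 g.

21.8 kg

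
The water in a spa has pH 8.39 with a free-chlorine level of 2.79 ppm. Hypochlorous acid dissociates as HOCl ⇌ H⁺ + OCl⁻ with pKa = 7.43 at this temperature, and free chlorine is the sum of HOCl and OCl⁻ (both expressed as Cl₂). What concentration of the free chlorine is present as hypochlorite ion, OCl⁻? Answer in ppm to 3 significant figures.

2.51 ppm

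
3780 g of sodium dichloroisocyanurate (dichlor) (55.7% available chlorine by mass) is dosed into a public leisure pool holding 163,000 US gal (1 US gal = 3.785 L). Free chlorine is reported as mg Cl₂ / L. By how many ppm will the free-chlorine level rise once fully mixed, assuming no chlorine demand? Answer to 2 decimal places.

Volume: 163,000 US gal × 3.785 L/gal = 616,955 L.
Available chlorine delivered: 3780 g × 0.557 = 2105 g as Cl₂.
Concentration rise: 2105 g / 616,955 L = 3.413 mg/L = 3.41 ppm.

3.41 ppm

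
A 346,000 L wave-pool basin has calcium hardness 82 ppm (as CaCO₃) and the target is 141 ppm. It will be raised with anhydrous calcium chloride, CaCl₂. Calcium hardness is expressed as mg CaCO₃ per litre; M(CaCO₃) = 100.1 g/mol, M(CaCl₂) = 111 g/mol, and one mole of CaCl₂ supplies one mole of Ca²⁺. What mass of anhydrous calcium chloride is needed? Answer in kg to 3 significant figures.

Hardness to add: (141 − 82) = 59 mg/L as CaCO₃ × 346,000 L = 20,410 g as CaCO₃.
Moles of Ca²⁺ (1 mol Ca²⁺ ≡ 1 mol CaCO₃): 20,410 / 100.1 g/mol = 203.9 mol.
Mass of CaCl₂: 203.9 × 111 = 22,640 g.

22.6 kg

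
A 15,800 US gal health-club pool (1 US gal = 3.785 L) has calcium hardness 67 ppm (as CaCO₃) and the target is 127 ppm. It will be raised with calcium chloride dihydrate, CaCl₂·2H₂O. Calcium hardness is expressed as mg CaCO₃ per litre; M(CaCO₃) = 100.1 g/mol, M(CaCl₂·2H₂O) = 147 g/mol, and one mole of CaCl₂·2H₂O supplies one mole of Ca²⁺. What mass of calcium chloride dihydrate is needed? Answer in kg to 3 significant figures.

Volume: 15,800 US gal × 3.785 L/gal = 59,803 L.
Hardness to add: (127 − 67) = 60 mg/L as CaCO₃ × 59,803 L = 3588 g as CaCO₃.
Moles of Ca²⁺ (1 mol Ca²⁺ ≡ 1 mol CaCO₃): 3588 / 100.1 g/mol = 35.85 mol.
Mass of CaCl₂·2H₂O: 35.85 × 147 = 5269 g.

5.27 kg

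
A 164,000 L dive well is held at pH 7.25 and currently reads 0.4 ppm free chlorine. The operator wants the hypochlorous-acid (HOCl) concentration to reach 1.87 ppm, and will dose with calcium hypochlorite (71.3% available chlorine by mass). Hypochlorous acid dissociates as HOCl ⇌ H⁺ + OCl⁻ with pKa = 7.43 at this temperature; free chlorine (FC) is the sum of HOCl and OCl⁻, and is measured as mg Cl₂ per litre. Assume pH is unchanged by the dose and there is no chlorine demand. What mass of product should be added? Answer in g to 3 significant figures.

622 g

[OCl⁻]/[HOCl] = 10^(pH − pKa) = 10^(7.25 − 7.43) = 0.6607; fraction as HOCl = 1/(1 + 0.6607) = 0.6022.
Free chlorine required for 1.87 ppm HOCl: 1.87 / 0.6022 = 3.105 ppm.
FC to add: 3.105 − 0.4 = 2.705 mg/L as Cl₂.
Cl₂ equivalent: 2.705 mg/L × 164,000 L = 443.7 g.
Product at 71.3% available Cl: 443.7 / 0.713 = 622.3 g.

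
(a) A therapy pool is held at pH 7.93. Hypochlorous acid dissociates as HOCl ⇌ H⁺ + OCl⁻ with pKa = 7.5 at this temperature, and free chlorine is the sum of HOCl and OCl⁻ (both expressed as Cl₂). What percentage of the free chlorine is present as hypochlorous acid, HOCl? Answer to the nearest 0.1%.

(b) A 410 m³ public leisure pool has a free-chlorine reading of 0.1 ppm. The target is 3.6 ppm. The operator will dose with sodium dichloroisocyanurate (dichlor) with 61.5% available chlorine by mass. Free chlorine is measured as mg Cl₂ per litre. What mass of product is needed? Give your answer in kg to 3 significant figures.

(a) [OCl⁻]/[HOCl] = 10^(pH − pKa) = 10^(7.93 − 7.5) = 10^0.43 = 2.692.
(a) Fraction as HOCl = 1 / (1 + 2.692) = 0.2709.

(b) Volume: 410 m³ = 410,000 L.
(b) Chlorine deficit: 3.6 − 0.1 = 3.5 ppm = 3.5 mg/L as Cl₂.
(b) Cl₂ equivalent needed: 3.5 mg/L × 410,000 L = 1,435,000 mg = 1435 g.
(b) Product at 61.5% available chlorine: 1435 / 0.615 = 2333 g.

(a) 27.1%; (b) 2.33 kg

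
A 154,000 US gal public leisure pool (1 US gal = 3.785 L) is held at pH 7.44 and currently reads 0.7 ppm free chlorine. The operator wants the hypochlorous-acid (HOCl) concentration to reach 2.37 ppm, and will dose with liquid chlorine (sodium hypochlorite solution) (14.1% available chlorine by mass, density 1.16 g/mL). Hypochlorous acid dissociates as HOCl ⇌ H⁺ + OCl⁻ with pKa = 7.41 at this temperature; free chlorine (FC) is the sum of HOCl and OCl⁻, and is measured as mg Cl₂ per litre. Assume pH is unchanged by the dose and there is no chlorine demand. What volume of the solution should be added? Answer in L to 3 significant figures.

15.0 L

Volume: 154,000 US gal × 3.785 L/gal = 582,890 L.
[OCl⁻]/[HOCl] = 10^(pH − pKa) = 10^(7.44 − 7.41) = 1.072; fraction as HOCl = 1/(1 + 1.072) = 0.4827.
Free chlorine required for 2.37 ppm HOCl: 2.37 / 0.4827 = 4.91 ppm.
FC to add: 4.91 − 0.7 = 4.21 mg/L as Cl₂.
Cl₂ equivalent: 4.21 mg/L × 582,890 L = 2454 g.
Product at 14.1% available Cl: 2454 / 0.141 = 17,400 g.
Volume: 17,400 g ÷ 1.16 g/mL = 15,000 mL.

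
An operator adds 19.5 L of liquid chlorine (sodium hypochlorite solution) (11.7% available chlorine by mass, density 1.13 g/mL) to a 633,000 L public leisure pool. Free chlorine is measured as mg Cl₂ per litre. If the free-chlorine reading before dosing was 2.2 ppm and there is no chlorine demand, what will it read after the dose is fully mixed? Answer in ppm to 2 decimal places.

6.27 ppm

Mass of solution: 19.5 L × 1000 mL/L × 1.13 g/mL = 22,030 g.
Available chlorine delivered: 22,030 g × 0.117 = 2578 g as Cl₂.
Concentration rise: 2578 g / 633,000 L = 4.073 mg/L = 4.07 ppm.
Final FC: 2.2 + 4.07 = 6.27 ppm.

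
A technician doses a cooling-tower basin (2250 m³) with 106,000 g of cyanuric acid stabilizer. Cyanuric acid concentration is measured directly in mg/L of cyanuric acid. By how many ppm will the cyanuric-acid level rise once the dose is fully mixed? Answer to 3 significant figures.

Volume: 2250 m³ = 2,250,000 L.
Rise: 106,000 g / 2,250,000 L × 1000 = 47.11 mg/L.

47.1 ppm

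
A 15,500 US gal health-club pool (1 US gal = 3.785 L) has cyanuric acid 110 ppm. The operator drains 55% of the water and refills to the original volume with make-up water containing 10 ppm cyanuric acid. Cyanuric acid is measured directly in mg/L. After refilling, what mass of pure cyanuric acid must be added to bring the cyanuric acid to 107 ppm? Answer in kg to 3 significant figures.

3.05 kg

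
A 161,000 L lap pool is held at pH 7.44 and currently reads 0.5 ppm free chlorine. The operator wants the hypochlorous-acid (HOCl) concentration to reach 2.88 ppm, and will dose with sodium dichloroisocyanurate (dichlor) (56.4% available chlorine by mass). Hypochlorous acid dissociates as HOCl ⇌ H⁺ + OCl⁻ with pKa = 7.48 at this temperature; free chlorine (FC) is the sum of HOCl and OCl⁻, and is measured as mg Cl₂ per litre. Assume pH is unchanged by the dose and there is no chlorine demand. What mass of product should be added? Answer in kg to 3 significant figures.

[OCl⁻]/[HOCl] = 10^(pH − pKa) = 10^(7.44 − 7.48) = 0.912; fraction as HOCl = 1/(1 + 0.912) = 0.523.
Free chlorine required for 2.88 ppm HOCl: 2.88 / 0.523 = 5.507 ppm.
FC to add: 5.507 − 0.5 = 5.007 mg/L as Cl₂.
Cl₂ equivalent: 5.007 mg/L × 161,000 L = 806.1 g.
Product at 56.4% available Cl: 806.1 / 0.564 = 1429 g.

1.43 kg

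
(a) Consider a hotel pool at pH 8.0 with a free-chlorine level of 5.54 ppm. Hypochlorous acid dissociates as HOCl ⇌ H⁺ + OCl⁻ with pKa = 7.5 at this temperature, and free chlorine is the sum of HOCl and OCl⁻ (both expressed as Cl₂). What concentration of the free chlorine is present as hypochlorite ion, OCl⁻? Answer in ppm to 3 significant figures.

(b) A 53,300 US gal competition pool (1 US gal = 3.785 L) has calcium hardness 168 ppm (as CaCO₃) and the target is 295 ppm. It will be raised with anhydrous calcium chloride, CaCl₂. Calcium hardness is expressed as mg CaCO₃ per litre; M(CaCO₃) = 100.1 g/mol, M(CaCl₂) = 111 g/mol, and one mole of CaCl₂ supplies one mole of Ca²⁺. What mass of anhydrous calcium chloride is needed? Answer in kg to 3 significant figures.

(a) [OCl⁻]/[HOCl] = 10^(pH − pKa) = 10^(8.0 − 7.5) = 10^0.50 = 3.162.
(a) Fraction as HOCl = 1 / (1 + 3.162) = 0.2403.
(a) OCl⁻ = (1 − 0.2403) × 5.54 ppm = 4.209 ppm.

(b) Volume: 53,300 US gal × 3.785 L/gal = 201,740 L.
(b) Hardness to add: (295 − 168) = 127 mg/L as CaCO₃ × 201,740 L = 25,620 g as CaCO₃.
(b) Moles of Ca²⁺ (1 mol Ca²⁺ ≡ 1 mol CaCO₃): 25,620 / 100.1 g/mol = 256 mol.
(b) Mass of CaCl₂: 256 × 111 = 28,410 g.

(a) 4.21 ppm; (b) 28.4 kg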